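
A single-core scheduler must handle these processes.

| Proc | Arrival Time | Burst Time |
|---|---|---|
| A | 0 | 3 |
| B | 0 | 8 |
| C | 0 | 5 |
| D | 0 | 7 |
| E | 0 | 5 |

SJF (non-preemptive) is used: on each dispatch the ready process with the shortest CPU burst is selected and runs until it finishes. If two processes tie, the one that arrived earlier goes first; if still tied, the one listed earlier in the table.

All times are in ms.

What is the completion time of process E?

Schedule: | A 0-3 | C 3-8 | E 8-13 | D 13-20 | B 20-28 |
Completion: A=3  B=28  C=8  D=20  E=13
Turnaround (C−A): A=3  B=28  C=8  D=20  E=13

13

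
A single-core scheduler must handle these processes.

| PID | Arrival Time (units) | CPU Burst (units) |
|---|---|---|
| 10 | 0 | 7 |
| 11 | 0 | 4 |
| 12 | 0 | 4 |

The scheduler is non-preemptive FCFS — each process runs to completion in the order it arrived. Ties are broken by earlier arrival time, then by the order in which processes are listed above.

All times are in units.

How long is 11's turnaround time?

11

Timeline: | 10 0-7 | 11 7-11 | 12 11-15 |
Completion: 10=7  11=11  12=15
Turnaround (C−A): 10=7  11=11  12=15
Turnaround(11) = completion − arrival = 11 − 0 = 11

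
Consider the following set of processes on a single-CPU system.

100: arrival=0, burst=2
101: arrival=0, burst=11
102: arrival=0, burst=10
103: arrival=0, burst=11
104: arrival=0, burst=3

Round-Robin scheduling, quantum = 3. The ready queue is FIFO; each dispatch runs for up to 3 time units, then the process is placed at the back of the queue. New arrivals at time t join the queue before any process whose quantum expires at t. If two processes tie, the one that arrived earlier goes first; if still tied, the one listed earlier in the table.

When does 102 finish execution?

Gantt: | 100 0-2 | 101 2-5 | 102 5-8 | 103 8-11 | 104 11-14 | 101 14-17 | 102 17-20 | 103 20-23 | 101 23-26 | 102 26-29 | 103 29-32 | 101 32-34 | 102 34-35 | 103 35-37 |
Completion: 100=2  101=34  102=35  103=37  104=14

35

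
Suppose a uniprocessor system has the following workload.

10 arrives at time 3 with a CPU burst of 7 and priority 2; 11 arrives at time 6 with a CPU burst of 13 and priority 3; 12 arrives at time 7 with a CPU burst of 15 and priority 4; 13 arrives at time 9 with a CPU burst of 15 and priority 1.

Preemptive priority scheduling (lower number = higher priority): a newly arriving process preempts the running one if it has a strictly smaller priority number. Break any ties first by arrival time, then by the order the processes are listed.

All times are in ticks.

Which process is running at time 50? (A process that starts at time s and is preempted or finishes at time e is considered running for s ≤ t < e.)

12

Gantt: | idle 0-3 | 10 3-9 | 13 9-24 | 10 24-25 | 11 25-38 | 12 38-53 |
Completion: 10=25  11=38  12=53  13=24
Turnaround (C−A): 10=22  11=32  12=46  13=15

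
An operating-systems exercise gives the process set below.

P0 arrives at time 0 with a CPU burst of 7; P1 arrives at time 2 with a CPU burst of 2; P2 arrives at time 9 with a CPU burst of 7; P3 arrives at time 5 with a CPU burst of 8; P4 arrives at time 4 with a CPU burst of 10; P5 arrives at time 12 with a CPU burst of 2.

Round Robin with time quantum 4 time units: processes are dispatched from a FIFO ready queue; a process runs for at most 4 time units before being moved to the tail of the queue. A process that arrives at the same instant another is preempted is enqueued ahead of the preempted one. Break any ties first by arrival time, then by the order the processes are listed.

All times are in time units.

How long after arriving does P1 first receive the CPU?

2

Gantt: | P0 0-4 | P1 4-6 | P4 6-10 | P0 10-13 | P3 13-17 | P2 17-21 | P4 21-25 | P5 25-27 | P3 27-31 | P2 31-34 | P4 34-36 |
Completion: P0=13  P1=6  P2=34  P3=31  P4=36  P5=27
Turnaround (C−A): P0=13  P1=4  P2=25  P3=26  P4=32  P5=15
Response(P1) = first start − arrival = 4 − 2 = 2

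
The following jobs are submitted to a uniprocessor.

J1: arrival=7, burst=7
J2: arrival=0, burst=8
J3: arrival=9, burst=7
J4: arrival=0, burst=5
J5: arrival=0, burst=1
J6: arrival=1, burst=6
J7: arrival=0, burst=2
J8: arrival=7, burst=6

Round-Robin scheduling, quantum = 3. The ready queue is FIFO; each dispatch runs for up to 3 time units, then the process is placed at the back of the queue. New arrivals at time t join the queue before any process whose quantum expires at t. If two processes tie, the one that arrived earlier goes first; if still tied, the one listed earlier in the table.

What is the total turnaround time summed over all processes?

189

Gantt: | J2 0-3 | J4 3-6 | J5 6-7 | J7 7-9 | J6 9-12 | J2 12-15 | J4 15-17 | J1 17-20 | J8 20-23 | J3 23-26 | J6 26-29 | J2 29-31 | J1 31-34 | J8 34-37 | J3 37-40 | J1 40-41 | J3 41-42 |
Completion: J1=41  J2=31  J3=42  J4=17  J5=7  J6=29  J7=9  J8=37
Turnaround (C−A): J1=34  J2=31  J3=33  J4=17  J5=7  J6=28  J7=9  J8=30
Turnaround = completion − arrival: J1=34, J2=31, J3=33, J4=17, J5=7, J6=28, J7=9, J8=30
Total turnaround = 34 + 31 + 33 + 17 + 7 + 28 + 9 + 30 = 189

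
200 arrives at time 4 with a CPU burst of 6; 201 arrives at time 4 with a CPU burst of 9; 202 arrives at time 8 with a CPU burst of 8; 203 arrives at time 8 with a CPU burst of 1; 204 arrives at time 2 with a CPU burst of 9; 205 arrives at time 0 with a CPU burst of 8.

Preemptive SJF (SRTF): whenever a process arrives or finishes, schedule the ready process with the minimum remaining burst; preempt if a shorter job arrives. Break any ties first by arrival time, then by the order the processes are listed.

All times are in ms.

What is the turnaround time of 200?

Timeline: | 205 0-8 | 203 8-9 | 200 9-15 | 202 15-23 | 204 23-32 | 201 32-41 |
Completion: 200=15  201=41  202=23  203=9  204=32  205=8
Turnaround(200) = completion − arrival = 15 − 4 = 11

11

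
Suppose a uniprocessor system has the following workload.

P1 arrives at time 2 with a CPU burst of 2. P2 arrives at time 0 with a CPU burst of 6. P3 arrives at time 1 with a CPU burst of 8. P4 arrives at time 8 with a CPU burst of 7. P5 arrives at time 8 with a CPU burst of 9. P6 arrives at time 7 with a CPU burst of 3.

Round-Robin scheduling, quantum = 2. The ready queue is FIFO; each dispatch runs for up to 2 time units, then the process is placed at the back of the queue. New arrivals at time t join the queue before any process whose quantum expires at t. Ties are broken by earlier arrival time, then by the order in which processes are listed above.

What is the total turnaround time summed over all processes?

Schedule: | P2 0-2 | P3 2-4 | P1 4-6 | P2 6-8 | P3 8-10 | P6 10-12 | P4 12-14 | P5 14-16 | P2 16-18 | P3 18-20 | P6 20-21 | P4 21-23 | P5 23-25 | P3 25-27 | P4 27-29 | P5 29-31 | P4 31-32 | P5 32-35 |
Completion: P1=6  P2=18  P3=27  P4=32  P5=35  P6=21
Turnaround (C−A): P1=4  P2=18  P3=26  P4=24  P5=27  P6=14
Turnaround = completion − arrival: P1=4, P2=18, P3=26, P4=24, P5=27, P6=14
Total turnaround = 4 + 18 + 26 + 24 + 27 + 14 = 113

113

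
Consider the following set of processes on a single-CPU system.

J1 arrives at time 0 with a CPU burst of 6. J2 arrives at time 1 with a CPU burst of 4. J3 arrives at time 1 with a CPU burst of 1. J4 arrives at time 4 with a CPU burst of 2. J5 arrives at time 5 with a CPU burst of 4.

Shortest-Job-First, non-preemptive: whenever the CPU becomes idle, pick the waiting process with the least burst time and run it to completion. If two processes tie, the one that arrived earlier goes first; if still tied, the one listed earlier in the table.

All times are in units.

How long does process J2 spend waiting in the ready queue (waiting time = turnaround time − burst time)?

Schedule: | J1 0-6 | J3 6-7 | J4 7-9 | J2 9-13 | J5 13-17 |
Completion: J1=6  J2=13  J3=7  J4=9  J5=17
Turnaround (C−A): J1=6  J2=12  J3=6  J4=5  J5=12
Waiting(J2) = turnaround − burst = 12 − 4 = 8

8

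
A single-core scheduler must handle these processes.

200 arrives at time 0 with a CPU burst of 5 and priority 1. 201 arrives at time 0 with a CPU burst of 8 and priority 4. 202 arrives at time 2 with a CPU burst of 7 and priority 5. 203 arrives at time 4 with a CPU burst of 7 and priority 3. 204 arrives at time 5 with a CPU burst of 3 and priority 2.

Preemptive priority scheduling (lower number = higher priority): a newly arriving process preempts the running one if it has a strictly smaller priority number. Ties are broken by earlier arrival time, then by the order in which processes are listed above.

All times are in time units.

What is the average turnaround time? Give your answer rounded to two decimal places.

14.00

Gantt: | 200 0-5 | 204 5-8 | 203 8-15 | 201 15-23 | 202 23-30 |
Completion: 200=5  201=23  202=30  203=15  204=8
Turnaround (C−A): 200=5  201=23  202=28  203=11  204=3
Turnaround times: 200=5, 201=23, 202=28, 203=11, 204=3
Average turnaround = (5+23+28+11+3) / 5 = 70/5 = 14.00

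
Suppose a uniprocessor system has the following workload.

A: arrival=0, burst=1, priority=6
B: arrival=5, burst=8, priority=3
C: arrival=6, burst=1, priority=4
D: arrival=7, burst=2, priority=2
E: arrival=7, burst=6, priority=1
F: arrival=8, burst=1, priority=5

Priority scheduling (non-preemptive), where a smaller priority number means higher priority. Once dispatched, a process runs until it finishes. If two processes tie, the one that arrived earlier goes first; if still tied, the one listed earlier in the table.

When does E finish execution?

19

Gantt: | A 0-1 | idle 1-5 | B 5-13 | E 13-19 | D 19-21 | C 21-22 | F 22-23 |
Completion: A=1  B=13  C=22  D=21  E=19  F=23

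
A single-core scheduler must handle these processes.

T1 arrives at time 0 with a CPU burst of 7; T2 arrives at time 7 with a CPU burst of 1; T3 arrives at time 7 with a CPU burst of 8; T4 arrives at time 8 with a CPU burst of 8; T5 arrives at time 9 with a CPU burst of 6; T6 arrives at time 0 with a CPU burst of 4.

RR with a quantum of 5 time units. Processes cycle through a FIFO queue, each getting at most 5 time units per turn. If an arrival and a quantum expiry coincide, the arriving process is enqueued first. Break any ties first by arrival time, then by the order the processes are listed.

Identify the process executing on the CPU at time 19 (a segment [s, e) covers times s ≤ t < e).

Timeline: | T1 0-5 | T6 5-9 | T1 9-11 | T2 11-12 | T3 12-17 | T4 17-22 | T5 22-27 | T3 27-30 | T4 30-33 | T5 33-34 |
Completion: T1=11  T2=12  T3=30  T4=33  T5=34  T6=9
Turnaround (C−A): T1=11  T2=5  T3=23  T4=25  T5=25  T6=9

T4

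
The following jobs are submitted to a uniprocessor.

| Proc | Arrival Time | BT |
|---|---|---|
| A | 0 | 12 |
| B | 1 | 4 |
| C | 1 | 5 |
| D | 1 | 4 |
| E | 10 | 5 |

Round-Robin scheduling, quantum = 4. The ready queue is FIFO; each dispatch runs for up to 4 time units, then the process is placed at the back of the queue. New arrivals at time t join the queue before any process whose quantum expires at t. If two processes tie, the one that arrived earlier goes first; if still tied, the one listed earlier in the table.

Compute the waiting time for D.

11

Schedule: | A 0-4 | B 4-8 | C 8-12 | D 12-16 | A 16-20 | E 20-24 | C 24-25 | A 25-29 | E 29-30 |
Completion: A=29  B=8  C=25  D=16  E=30
Turnaround (C−A): A=29  B=7  C=24  D=15  E=20
Waiting(D) = turnaround − burst = 15 − 4 = 11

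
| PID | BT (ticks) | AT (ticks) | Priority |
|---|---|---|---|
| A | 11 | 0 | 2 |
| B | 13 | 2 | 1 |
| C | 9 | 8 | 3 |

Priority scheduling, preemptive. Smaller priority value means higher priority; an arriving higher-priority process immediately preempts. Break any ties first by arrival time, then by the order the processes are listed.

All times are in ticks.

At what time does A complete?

Gantt: | A 0-2 | B 2-15 | A 15-24 | C 24-33 |
Completion: A=24  B=15  C=33
Turnaround (C−A): A=24  B=13  C=25

24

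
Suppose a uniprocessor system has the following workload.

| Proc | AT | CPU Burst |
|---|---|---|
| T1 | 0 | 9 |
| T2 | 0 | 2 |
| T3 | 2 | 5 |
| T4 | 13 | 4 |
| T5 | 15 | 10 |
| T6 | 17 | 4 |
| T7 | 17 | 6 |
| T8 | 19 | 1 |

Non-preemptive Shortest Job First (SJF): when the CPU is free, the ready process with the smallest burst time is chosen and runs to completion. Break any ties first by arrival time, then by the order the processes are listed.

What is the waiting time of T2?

0

Gantt: | T2 0-2 | T3 2-7 | T1 7-16 | T4 16-20 | T8 20-21 | T6 21-25 | T7 25-31 | T5 31-41 |
Completion: T1=16  T2=2  T3=7  T4=20  T5=41  T6=25  T7=31  T8=21
Turnaround (C−A): T1=16  T2=2  T3=5  T4=7  T5=26  T6=8  T7=14  T8=2
Waiting(T2) = turnaround − burst = 2 − 2 = 0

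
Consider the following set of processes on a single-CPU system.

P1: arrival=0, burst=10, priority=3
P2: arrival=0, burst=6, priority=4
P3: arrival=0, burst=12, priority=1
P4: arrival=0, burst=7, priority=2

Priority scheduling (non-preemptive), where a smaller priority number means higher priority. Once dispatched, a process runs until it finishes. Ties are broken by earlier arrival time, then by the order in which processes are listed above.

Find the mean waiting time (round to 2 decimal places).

15.00

Schedule: | P3 0-12 | P4 12-19 | P1 19-29 | P2 29-35 |
Completion: P1=29  P2=35  P3=12  P4=19
Turnaround (C−A): P1=29  P2=35  P3=12  P4=19
Waiting times: P1=19, P2=29, P3=0, P4=12
Average waiting = (19+29+0+12) / 4 = 60/4 = 15.00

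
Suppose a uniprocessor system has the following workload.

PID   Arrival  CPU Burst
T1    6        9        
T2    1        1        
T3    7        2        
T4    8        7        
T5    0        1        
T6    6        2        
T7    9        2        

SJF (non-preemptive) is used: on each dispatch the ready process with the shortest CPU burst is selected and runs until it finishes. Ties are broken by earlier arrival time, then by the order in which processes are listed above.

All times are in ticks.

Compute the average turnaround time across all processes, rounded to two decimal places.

Schedule: | T5 0-1 | T2 1-2 | idle 2-6 | T6 6-8 | T3 8-10 | T7 10-12 | T4 12-19 | T1 19-28 |
Completion: T1=28  T2=2  T3=10  T4=19  T5=1  T6=8  T7=12
Turnaround times: T1=22, T2=1, T3=3, T4=11, T5=1, T6=2, T7=3
Average turnaround = (22+1+3+11+1+2+3) / 7 = 43/7 = 6.14

6.14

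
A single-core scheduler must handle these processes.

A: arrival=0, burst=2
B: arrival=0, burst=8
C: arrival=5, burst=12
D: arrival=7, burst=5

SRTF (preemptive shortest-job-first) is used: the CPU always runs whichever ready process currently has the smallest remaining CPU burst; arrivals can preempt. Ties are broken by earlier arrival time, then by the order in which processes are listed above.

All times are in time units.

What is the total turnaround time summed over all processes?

42

Gantt: | A 0-2 | B 2-10 | D 10-15 | C 15-27 |
Completion: A=2  B=10  C=27  D=15
Turnaround (C−A): A=2  B=10  C=22  D=8
Turnaround = completion − arrival: A=2, B=10, C=22, D=8
Total turnaround = 2 + 10 + 22 + 8 = 42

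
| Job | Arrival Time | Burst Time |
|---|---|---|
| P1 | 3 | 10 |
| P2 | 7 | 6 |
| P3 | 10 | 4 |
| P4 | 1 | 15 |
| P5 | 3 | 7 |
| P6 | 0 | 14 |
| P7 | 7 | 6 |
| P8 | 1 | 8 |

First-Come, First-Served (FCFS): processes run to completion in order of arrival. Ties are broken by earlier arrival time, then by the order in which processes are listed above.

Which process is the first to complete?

Gantt: | P6 0-14 | P4 14-29 | P8 29-37 | P1 37-47 | P5 47-54 | P2 54-60 | P7 60-66 | P3 66-70 |
Completion: P1=47  P2=60  P3=70  P4=29  P5=54  P6=14  P7=66  P8=37
Turnaround (C−A): P1=44  P2=53  P3=60  P4=28  P5=51  P6=14  P7=59  P8=36
Finish order: P6 → P4 → P8 → P1 → P5 → P2 → P7 → P3

P6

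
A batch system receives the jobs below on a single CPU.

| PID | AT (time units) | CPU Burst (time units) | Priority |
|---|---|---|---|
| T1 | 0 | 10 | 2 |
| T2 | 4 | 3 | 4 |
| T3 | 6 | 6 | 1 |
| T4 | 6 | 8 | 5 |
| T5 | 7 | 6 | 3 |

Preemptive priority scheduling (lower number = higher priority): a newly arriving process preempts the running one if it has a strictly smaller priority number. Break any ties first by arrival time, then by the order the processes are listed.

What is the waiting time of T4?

19

Schedule: | T1 0-6 | T3 6-12 | T1 12-16 | T5 16-22 | T2 22-25 | T4 25-33 |
Completion: T1=16  T2=25  T3=12  T4=33  T5=22
Turnaround (C−A): T1=16  T2=21  T3=6  T4=27  T5=15
Waiting(T4) = turnaround − burst = 27 − 8 = 19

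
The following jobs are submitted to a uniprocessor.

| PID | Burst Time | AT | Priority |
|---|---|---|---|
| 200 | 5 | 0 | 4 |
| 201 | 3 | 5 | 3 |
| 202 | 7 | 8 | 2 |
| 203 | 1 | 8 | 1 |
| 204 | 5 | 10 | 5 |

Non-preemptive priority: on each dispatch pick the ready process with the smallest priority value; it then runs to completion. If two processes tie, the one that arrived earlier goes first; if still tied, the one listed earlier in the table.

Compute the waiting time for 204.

Timeline: | 200 0-5 | 201 5-8 | 203 8-9 | 202 9-16 | 204 16-21 |
Completion: 200=5  201=8  202=16  203=9  204=21
Waiting(204) = turnaround − burst = 11 − 5 = 6

6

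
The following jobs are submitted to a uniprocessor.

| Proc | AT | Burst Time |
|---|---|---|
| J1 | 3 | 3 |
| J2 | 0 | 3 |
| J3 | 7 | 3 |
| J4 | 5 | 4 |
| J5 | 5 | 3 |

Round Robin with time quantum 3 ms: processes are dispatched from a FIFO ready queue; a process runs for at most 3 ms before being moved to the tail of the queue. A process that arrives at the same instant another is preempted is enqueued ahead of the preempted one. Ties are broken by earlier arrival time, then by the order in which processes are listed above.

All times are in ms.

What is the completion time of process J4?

Gantt: | J2 0-3 | J1 3-6 | J4 6-9 | J5 9-12 | J3 12-15 | J4 15-16 |
Completion: J1=6  J2=3  J3=15  J4=16  J5=12

16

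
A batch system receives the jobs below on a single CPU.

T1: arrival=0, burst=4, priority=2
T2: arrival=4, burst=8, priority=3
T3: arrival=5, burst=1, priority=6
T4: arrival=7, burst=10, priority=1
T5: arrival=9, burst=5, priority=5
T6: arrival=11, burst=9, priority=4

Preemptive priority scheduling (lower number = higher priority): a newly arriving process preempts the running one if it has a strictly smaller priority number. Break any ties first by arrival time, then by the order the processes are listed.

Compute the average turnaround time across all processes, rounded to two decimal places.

18.50

Schedule: | T1 0-4 | T2 4-7 | T4 7-17 | T2 17-22 | T6 22-31 | T5 31-36 | T3 36-37 |
Completion: T1=4  T2=22  T3=37  T4=17  T5=36  T6=31
Turnaround (C−A): T1=4  T2=18  T3=32  T4=10  T5=27  T6=20
Turnaround times: T1=4, T2=18, T3=32, T4=10, T5=27, T6=20
Average turnaround = (4+18+32+10+27+20) / 6 = 111/6 = 18.50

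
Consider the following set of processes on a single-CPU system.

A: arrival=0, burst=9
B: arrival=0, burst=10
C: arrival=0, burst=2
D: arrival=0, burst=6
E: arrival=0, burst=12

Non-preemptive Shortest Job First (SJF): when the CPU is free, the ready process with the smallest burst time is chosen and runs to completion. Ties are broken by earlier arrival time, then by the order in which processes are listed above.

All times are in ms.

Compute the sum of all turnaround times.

93

Timeline: | C 0-2 | D 2-8 | A 8-17 | B 17-27 | E 27-39 |
Completion: A=17  B=27  C=2  D=8  E=39
Turnaround = completion − arrival: A=17, B=27, C=2, D=8, E=39
Total turnaround = 17 + 27 + 2 + 8 + 39 = 93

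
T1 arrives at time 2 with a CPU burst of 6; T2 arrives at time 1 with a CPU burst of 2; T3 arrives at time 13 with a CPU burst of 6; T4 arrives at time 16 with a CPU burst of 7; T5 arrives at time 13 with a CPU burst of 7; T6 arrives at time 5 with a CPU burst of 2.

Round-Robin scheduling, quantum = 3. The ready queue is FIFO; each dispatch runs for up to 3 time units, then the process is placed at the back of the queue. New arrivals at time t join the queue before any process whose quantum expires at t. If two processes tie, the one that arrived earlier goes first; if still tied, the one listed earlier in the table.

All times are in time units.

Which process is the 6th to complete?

Timeline: | idle 0-1 | T2 1-3 | T1 3-6 | T6 6-8 | T1 8-11 | idle 11-13 | T3 13-16 | T5 16-19 | T4 19-22 | T3 22-25 | T5 25-28 | T4 28-31 | T5 31-32 | T4 32-33 |
Completion: T1=11  T2=3  T3=25  T4=33  T5=32  T6=8
Finish order: T2 → T6 → T1 → T3 → T5 → T4

T4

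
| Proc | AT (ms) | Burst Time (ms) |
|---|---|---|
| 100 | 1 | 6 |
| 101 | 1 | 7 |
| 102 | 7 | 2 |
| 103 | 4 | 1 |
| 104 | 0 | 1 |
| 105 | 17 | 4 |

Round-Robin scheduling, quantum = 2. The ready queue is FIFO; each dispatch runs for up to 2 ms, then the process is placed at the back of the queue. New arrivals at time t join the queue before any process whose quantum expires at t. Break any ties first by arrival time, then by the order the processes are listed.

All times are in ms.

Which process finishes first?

Timeline: | 104 0-1 | 100 1-3 | 101 3-5 | 100 5-7 | 103 7-8 | 101 8-10 | 102 10-12 | 100 12-14 | 101 14-17 | 105 17-21 |
Completion: 100=14  101=17  102=12  103=8  104=1  105=21
Turnaround (C−A): 100=13  101=16  102=5  103=4  104=1  105=4
Finish order: 104 → 103 → 102 → 100 → 101 → 105

104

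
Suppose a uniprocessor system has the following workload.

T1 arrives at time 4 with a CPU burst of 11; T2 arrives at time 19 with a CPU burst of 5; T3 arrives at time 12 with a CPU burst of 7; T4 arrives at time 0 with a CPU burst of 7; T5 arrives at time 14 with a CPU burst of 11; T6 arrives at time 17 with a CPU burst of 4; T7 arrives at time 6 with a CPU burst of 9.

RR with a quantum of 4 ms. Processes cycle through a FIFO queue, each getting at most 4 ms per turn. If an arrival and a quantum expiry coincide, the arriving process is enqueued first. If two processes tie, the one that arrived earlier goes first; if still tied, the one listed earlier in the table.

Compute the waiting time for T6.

Gantt: | T4 0-4 | T1 4-8 | T4 8-11 | T7 11-15 | T1 15-19 | T3 19-23 | T5 23-27 | T7 27-31 | T6 31-35 | T2 35-39 | T1 39-42 | T3 42-45 | T5 45-49 | T7 49-50 | T2 50-51 | T5 51-54 |
Completion: T1=42  T2=51  T3=45  T4=11  T5=54  T6=35  T7=50
Waiting(T6) = turnaround − burst = 18 − 4 = 14

14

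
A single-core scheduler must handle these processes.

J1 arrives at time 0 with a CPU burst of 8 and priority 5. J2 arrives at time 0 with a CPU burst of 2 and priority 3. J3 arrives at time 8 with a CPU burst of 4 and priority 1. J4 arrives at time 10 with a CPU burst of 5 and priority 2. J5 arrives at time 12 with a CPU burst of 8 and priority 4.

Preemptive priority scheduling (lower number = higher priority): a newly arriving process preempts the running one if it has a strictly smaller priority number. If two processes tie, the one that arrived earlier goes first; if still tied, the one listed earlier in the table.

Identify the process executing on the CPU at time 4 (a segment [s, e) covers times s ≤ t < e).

Timeline: | J2 0-2 | J1 2-8 | J3 8-12 | J4 12-17 | J5 17-25 | J1 25-27 |
Completion: J1=27  J2=2  J3=12  J4=17  J5=25
Turnaround (C−A): J1=27  J2=2  J3=4  J4=7  J5=13

J1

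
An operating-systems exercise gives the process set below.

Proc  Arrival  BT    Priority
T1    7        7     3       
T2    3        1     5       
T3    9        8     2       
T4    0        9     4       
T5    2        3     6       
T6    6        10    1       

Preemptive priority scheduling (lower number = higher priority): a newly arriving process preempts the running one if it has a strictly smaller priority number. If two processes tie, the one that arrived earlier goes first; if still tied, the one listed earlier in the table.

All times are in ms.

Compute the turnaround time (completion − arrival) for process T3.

15

Schedule: | T4 0-6 | T6 6-16 | T3 16-24 | T1 24-31 | T4 31-34 | T2 34-35 | T5 35-38 |
Completion: T1=31  T2=35  T3=24  T4=34  T5=38  T6=16
Turnaround (C−A): T1=24  T2=32  T3=15  T4=34  T5=36  T6=10
Turnaround(T3) = completion − arrival = 24 − 9 = 15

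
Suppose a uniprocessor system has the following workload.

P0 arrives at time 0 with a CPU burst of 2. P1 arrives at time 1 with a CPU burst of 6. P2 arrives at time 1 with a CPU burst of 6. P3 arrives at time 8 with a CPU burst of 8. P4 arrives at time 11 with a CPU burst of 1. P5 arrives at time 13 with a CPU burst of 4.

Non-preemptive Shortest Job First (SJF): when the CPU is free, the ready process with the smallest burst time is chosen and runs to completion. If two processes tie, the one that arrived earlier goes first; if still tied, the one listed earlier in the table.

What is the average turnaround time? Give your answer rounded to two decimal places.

8.50

Schedule: | P0 0-2 | P1 2-8 | P2 8-14 | P4 14-15 | P5 15-19 | P3 19-27 |
Completion: P0=2  P1=8  P2=14  P3=27  P4=15  P5=19
Turnaround (C−A): P0=2  P1=7  P2=13  P3=19  P4=4  P5=6
Turnaround times: P0=2, P1=7, P2=13, P3=19, P4=4, P5=6
Average turnaround = (2+7+13+19+4+6) / 6 = 51/6 = 8.50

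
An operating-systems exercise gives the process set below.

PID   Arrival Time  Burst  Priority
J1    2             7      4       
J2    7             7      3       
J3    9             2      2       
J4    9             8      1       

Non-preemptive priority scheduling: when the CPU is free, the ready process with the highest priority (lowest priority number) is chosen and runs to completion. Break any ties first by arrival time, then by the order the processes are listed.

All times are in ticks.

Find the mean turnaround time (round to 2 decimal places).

Timeline: | idle 0-2 | J1 2-9 | J4 9-17 | J3 17-19 | J2 19-26 |
Completion: J1=9  J2=26  J3=19  J4=17
Turnaround (C−A): J1=7  J2=19  J3=10  J4=8
Turnaround times: J1=7, J2=19, J3=10, J4=8
Average turnaround = (7+19+10+8) / 4 = 44/4 = 11.00

11.00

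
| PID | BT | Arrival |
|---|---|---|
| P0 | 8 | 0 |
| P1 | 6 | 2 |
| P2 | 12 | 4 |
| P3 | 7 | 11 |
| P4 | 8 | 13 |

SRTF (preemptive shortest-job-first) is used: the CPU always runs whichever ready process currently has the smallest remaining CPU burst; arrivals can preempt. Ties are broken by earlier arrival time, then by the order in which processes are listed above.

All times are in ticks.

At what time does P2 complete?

41

Timeline: | P0 0-8 | P1 8-14 | P3 14-21 | P4 21-29 | P2 29-41 |
Completion: P0=8  P1=14  P2=41  P3=21  P4=29
Turnaround (C−A): P0=8  P1=12  P2=37  P3=10  P4=16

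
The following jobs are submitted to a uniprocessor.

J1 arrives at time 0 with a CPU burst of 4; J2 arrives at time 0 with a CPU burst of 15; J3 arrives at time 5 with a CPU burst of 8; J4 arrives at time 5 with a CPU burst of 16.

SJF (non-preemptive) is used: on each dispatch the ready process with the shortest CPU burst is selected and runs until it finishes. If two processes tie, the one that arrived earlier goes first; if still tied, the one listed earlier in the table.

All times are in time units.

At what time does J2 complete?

Gantt: | J1 0-4 | J2 4-19 | J3 19-27 | J4 27-43 |
Completion: J1=4  J2=19  J3=27  J4=43
Turnaround (C−A): J1=4  J2=19  J3=22  J4=38

19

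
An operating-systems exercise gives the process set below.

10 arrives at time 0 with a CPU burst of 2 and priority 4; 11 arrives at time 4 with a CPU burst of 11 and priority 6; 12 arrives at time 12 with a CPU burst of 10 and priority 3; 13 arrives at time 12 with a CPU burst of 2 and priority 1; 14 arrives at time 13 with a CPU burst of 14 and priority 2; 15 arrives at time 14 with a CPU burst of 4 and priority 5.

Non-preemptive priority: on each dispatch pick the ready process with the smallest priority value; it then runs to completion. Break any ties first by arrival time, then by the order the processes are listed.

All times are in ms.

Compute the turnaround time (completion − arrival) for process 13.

Timeline: | 10 0-2 | idle 2-4 | 11 4-15 | 13 15-17 | 14 17-31 | 12 31-41 | 15 41-45 |
Completion: 10=2  11=15  12=41  13=17  14=31  15=45
Turnaround (C−A): 10=2  11=11  12=29  13=5  14=18  15=31
Turnaround(13) = completion − arrival = 17 − 12 = 5

5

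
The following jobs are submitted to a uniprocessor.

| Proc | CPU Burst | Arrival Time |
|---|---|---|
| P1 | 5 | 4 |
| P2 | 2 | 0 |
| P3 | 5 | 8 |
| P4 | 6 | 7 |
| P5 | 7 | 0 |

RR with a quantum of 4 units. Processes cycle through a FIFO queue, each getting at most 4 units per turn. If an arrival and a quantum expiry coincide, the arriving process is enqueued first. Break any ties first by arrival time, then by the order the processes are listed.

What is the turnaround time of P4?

17

Schedule: | P2 0-2 | P5 2-6 | P1 6-10 | P5 10-13 | P4 13-17 | P3 17-21 | P1 21-22 | P4 22-24 | P3 24-25 |
Completion: P1=22  P2=2  P3=25  P4=24  P5=13
Turnaround (C−A): P1=18  P2=2  P3=17  P4=17  P5=13
Turnaround(P4) = completion − arrival = 24 − 7 = 17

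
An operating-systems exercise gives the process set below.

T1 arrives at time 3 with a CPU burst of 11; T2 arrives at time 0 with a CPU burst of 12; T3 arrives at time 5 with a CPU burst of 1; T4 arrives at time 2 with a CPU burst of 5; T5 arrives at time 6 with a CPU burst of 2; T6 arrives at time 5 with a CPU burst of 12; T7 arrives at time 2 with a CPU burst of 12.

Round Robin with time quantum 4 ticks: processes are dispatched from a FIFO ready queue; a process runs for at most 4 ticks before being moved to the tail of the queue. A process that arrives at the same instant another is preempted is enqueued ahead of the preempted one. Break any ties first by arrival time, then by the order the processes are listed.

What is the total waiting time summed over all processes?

192

Schedule: | T2 0-4 | T4 4-8 | T7 8-12 | T1 12-16 | T2 16-20 | T3 20-21 | T6 21-25 | T5 25-27 | T4 27-28 | T7 28-32 | T1 32-36 | T2 36-40 | T6 40-44 | T7 44-48 | T1 48-51 | T6 51-55 |
Completion: T1=51  T2=40  T3=21  T4=28  T5=27  T6=55  T7=48
Turnaround (C−A): T1=48  T2=40  T3=16  T4=26  T5=21  T6=50  T7=46
Waiting = turnaround − burst: T1=37, T2=28, T3=15, T4=21, T5=19, T6=38, T7=34
Total waiting = 37 + 28 + 15 + 21 + 19 + 38 + 34 = 192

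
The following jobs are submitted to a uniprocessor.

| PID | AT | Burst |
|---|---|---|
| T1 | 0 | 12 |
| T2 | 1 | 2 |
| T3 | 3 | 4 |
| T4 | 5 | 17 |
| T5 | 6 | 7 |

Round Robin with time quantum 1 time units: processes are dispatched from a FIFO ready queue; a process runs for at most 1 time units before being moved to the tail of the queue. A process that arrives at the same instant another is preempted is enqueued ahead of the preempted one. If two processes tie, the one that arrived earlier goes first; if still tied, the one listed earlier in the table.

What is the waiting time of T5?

Schedule: | T1 0-1 | T2 1-2 | T1 2-3 | T2 3-4 | T3 4-5 | T1 5-6 | T4 6-7 | T3 7-8 | T5 8-9 | T1 9-10 | T4 10-11 | T3 11-12 | T5 12-13 | T1 13-14 | T4 14-15 | T3 15-16 | T5 16-17 | T1 17-18 | T4 18-19 | T5 19-20 | T1 20-21 | T4 21-22 | T5 22-23 | T1 23-24 | T4 24-25 | T5 25-26 | T1 26-27 | T4 27-28 | T5 28-29 | T1 29-30 | T4 30-31 | T1 31-32 | T4 32-33 | T1 33-34 | T4 34-42 |
Completion: T1=34  T2=4  T3=16  T4=42  T5=29
Turnaround (C−A): T1=34  T2=3  T3=13  T4=37  T5=23
Waiting(T5) = turnaround − burst = 23 − 7 = 16

16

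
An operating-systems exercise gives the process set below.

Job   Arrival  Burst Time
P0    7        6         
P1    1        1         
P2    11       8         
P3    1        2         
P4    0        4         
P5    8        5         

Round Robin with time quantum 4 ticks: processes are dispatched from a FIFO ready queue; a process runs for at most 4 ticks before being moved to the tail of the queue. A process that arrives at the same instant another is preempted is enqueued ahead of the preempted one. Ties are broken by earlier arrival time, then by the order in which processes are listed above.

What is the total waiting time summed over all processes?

Gantt: | P4 0-4 | P1 4-5 | P3 5-7 | P0 7-11 | P5 11-15 | P2 15-19 | P0 19-21 | P5 21-22 | P2 22-26 |
Completion: P0=21  P1=5  P2=26  P3=7  P4=4  P5=22
Waiting = turnaround − burst: P0=8, P1=3, P2=7, P3=4, P4=0, P5=9
Total waiting = 8 + 3 + 7 + 4 + 0 + 9 = 31

31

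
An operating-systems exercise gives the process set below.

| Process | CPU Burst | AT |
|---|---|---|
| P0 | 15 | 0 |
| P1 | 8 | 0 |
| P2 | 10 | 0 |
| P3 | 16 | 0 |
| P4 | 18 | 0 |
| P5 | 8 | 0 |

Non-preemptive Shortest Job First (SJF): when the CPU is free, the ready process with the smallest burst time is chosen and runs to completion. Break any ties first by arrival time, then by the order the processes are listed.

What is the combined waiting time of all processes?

Timeline: | P1 0-8 | P5 8-16 | P2 16-26 | P0 26-41 | P3 41-57 | P4 57-75 |
Completion: P0=41  P1=8  P2=26  P3=57  P4=75  P5=16
Turnaround (C−A): P0=41  P1=8  P2=26  P3=57  P4=75  P5=16
Waiting = turnaround − burst: P0=26, P1=0, P2=16, P3=41, P4=57, P5=8
Total waiting = 26 + 0 + 16 + 41 + 57 + 8 = 148

148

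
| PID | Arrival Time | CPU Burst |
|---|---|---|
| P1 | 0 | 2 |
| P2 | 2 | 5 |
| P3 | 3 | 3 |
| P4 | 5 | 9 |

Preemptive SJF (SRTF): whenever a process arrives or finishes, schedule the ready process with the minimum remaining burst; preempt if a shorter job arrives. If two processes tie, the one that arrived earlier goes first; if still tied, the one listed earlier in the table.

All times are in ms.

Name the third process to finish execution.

Schedule: | P1 0-2 | P2 2-3 | P3 3-6 | P2 6-10 | P4 10-19 |
Completion: P1=2  P2=10  P3=6  P4=19
Turnaround (C−A): P1=2  P2=8  P3=3  P4=14
Finish order: P1 → P3 → P2 → P4

P2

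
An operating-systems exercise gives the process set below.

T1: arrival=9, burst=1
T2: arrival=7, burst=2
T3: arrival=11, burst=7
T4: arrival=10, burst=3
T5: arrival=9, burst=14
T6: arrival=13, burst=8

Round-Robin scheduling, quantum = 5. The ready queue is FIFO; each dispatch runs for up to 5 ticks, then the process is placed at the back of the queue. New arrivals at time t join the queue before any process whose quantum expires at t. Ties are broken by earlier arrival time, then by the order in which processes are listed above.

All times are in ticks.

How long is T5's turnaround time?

Gantt: | idle 0-7 | T2 7-9 | T1 9-10 | T5 10-15 | T4 15-18 | T3 18-23 | T6 23-28 | T5 28-33 | T3 33-35 | T6 35-38 | T5 38-42 |
Completion: T1=10  T2=9  T3=35  T4=18  T5=42  T6=38
Turnaround(T5) = completion − arrival = 42 − 9 = 33

33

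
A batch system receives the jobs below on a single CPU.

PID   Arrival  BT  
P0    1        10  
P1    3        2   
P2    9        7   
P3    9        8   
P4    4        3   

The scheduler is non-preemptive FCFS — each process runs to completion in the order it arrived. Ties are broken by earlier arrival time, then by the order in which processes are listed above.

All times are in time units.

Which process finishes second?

Gantt: | idle 0-1 | P0 1-11 | P1 11-13 | P4 13-16 | P2 16-23 | P3 23-31 |
Completion: P0=11  P1=13  P2=23  P3=31  P4=16
Finish order: P0 → P1 → P4 → P2 → P3

P1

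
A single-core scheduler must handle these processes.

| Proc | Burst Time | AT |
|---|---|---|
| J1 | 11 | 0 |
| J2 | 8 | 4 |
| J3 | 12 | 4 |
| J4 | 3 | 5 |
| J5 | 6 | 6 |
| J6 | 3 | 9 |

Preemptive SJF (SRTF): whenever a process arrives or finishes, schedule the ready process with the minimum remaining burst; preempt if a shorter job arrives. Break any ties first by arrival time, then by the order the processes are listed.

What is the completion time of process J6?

12

Timeline: | J1 0-5 | J4 5-8 | J1 8-9 | J6 9-12 | J1 12-17 | J5 17-23 | J2 23-31 | J3 31-43 |
Completion: J1=17  J2=31  J3=43  J4=8  J5=23  J6=12
Turnaround (C−A): J1=17  J2=27  J3=39  J4=3  J5=17  J6=3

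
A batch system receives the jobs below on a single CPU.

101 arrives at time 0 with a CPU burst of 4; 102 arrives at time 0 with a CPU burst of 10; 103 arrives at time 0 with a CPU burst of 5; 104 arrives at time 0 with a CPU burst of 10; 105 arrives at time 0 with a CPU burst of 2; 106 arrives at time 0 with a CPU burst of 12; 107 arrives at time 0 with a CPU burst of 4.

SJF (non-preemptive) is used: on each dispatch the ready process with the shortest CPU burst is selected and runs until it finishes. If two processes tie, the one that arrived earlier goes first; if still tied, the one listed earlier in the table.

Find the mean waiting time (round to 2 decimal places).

13.29

Schedule: | 105 0-2 | 101 2-6 | 107 6-10 | 103 10-15 | 102 15-25 | 104 25-35 | 106 35-47 |
Completion: 101=6  102=25  103=15  104=35  105=2  106=47  107=10
Waiting times: 101=2, 102=15, 103=10, 104=25, 105=0, 106=35, 107=6
Average waiting = (2+15+10+25+0+35+6) / 7 = 93/7 = 13.29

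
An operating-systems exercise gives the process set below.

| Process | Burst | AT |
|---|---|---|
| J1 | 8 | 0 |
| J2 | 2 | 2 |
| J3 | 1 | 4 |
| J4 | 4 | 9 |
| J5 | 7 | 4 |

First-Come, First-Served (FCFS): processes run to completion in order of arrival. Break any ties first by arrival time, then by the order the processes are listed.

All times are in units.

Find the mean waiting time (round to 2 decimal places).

Schedule: | J1 0-8 | J2 8-10 | J3 10-11 | J5 11-18 | J4 18-22 |
Completion: J1=8  J2=10  J3=11  J4=22  J5=18
Turnaround (C−A): J1=8  J2=8  J3=7  J4=13  J5=14
Waiting times: J1=0, J2=6, J3=6, J4=9, J5=7
Average waiting = (0+6+6+9+7) / 5 = 28/5 = 5.60

5.60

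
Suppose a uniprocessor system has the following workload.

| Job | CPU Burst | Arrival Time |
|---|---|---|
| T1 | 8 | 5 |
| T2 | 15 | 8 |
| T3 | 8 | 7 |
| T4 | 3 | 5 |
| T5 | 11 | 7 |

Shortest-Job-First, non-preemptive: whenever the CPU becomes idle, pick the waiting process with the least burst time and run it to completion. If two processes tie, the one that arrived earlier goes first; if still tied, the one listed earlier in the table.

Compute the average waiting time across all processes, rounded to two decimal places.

Schedule: | idle 0-5 | T4 5-8 | T1 8-16 | T3 16-24 | T5 24-35 | T2 35-50 |
Completion: T1=16  T2=50  T3=24  T4=8  T5=35
Turnaround (C−A): T1=11  T2=42  T3=17  T4=3  T5=28
Waiting times: T1=3, T2=27, T3=9, T4=0, T5=17
Average waiting = (3+27+9+0+17) / 5 = 56/5 = 11.20

11.20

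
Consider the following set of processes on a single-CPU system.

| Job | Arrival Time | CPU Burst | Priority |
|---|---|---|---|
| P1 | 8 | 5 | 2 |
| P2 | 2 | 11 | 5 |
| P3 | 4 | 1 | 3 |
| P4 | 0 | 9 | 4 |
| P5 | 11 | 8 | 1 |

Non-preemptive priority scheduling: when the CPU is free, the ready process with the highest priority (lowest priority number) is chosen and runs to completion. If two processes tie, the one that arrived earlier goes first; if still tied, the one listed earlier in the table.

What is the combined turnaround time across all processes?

Gantt: | P4 0-9 | P1 9-14 | P5 14-22 | P3 22-23 | P2 23-34 |
Completion: P1=14  P2=34  P3=23  P4=9  P5=22
Turnaround = completion − arrival: P1=6, P2=32, P3=19, P4=9, P5=11
Total turnaround = 6 + 32 + 19 + 9 + 11 = 77

77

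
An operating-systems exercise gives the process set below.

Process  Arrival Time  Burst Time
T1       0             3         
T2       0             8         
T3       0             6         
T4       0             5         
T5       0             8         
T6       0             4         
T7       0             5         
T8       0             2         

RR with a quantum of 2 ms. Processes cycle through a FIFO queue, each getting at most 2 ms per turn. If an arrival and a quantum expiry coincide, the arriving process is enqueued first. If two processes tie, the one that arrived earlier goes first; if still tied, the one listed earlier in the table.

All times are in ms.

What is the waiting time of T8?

Gantt: | T1 0-2 | T2 2-4 | T3 4-6 | T4 6-8 | T5 8-10 | T6 10-12 | T7 12-14 | T8 14-16 | T1 16-17 | T2 17-19 | T3 19-21 | T4 21-23 | T5 23-25 | T6 25-27 | T7 27-29 | T2 29-31 | T3 31-33 | T4 33-34 | T5 34-36 | T7 36-37 | T2 37-39 | T5 39-41 |
Completion: T1=17  T2=39  T3=33  T4=34  T5=41  T6=27  T7=37  T8=16
Turnaround (C−A): T1=17  T2=39  T3=33  T4=34  T5=41  T6=27  T7=37  T8=16
Waiting(T8) = turnaround − burst = 16 − 2 = 14

14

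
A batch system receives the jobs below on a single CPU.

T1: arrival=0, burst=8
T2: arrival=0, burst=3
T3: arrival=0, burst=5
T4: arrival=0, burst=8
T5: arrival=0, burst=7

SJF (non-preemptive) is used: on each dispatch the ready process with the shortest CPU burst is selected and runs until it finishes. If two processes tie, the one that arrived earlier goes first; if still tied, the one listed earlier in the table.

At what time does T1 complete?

23

Gantt: | T2 0-3 | T3 3-8 | T5 8-15 | T1 15-23 | T4 23-31 |
Completion: T1=23  T2=3  T3=8  T4=31  T5=15
Turnaround (C−A): T1=23  T2=3  T3=8  T4=31  T5=15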